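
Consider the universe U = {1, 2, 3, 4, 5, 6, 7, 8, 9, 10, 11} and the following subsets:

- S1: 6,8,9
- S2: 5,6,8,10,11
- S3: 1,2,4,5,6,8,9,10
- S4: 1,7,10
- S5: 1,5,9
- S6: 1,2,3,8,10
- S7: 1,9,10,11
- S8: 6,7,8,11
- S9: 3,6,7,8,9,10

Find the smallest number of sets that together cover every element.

3

S2, S3, S9 together cover {1, 2, 3, 4, 5, 6, 7, 8, 9, 10, 11} — every element.
No 2 of the 9 sets cover everything (all 36 pairs fall short), so 3 is minimum.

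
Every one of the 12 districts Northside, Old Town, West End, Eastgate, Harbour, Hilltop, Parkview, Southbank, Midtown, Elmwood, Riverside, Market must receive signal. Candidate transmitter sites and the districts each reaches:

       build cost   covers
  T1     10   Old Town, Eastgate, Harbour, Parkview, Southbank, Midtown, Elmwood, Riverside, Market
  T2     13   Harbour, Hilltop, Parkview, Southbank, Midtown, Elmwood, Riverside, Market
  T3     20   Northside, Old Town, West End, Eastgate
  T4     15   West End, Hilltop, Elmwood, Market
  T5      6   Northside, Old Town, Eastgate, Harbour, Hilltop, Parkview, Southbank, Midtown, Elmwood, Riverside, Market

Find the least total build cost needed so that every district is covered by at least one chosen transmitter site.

T4, T5 cover every district at build cost 15 + 6 = 21.
Any cover uses at least 2 transmitter sites; among all covering selections none totals below 21.

21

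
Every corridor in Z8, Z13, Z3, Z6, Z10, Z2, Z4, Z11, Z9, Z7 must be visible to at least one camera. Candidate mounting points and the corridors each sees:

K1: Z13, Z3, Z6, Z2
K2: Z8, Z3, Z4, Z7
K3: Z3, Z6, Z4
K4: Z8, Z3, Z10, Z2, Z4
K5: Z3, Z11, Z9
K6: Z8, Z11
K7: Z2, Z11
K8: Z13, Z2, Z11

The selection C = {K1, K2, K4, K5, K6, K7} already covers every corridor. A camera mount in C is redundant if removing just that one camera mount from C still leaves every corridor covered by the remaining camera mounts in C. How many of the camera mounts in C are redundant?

2

Drop K1: Z13, Z6 uncovered — not redundant.
Drop K2: Z7 uncovered — not redundant.
Drop K4: Z10 uncovered — not redundant.
Drop K5: Z9 uncovered — not redundant.
Drop K6: the rest still cover every corridor — redundant.
Drop K7: the rest still cover every corridor — redundant.
2 redundant: K6, K7.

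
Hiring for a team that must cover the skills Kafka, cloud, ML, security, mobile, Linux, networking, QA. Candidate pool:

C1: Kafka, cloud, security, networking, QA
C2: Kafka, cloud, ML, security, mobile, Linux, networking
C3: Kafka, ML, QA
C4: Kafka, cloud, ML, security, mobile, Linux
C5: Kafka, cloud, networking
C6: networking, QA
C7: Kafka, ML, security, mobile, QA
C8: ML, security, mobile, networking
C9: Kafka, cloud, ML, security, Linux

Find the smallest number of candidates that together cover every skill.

C1, C2 together cover {Kafka, cloud, ML, security, mobile, Linux, networking, QA} — every skill.
No single candidate contains all 8 skills, so 2 is optimal.

2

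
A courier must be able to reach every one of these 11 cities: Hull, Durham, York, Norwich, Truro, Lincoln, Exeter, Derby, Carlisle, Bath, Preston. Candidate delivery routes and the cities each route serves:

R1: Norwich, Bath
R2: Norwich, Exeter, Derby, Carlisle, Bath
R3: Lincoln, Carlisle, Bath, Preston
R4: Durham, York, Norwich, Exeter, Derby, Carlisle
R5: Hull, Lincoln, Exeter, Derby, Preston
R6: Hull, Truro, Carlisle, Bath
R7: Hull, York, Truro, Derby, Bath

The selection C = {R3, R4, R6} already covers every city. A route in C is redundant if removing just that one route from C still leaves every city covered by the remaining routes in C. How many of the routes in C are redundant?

0

Drop R3: Lincoln, Preston uncovered — not redundant.
Drop R4: Durham, York, Norwich, Exeter, … uncovered — not redundant.
Drop R6: Hull, Truro uncovered — not redundant.
None of the routes in C is redundant.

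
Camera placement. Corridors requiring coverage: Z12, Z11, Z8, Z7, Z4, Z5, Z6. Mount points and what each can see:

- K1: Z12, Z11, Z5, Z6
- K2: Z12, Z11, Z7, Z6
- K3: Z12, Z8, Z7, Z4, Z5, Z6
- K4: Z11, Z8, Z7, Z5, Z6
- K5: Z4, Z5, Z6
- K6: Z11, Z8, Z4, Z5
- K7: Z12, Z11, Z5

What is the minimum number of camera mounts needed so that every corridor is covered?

2

K1, K3 together cover {Z12, Z11, Z8, Z7, Z4, Z5, Z6} — every corridor.
No single camera mount contains all 7 corridors, so 2 is optimal.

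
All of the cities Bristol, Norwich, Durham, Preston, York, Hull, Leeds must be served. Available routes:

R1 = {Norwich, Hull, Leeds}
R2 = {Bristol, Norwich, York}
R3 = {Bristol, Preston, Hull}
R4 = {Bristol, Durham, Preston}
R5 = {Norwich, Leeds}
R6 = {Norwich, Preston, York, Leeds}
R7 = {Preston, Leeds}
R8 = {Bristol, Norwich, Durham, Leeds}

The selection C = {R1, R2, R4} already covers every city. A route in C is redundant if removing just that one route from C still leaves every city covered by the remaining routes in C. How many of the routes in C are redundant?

0

Drop R1: Hull, Leeds uncovered — not redundant.
Drop R2: York uncovered — not redundant.
Drop R4: Durham, Preston uncovered — not redundant.
None of the routes in C is redundant.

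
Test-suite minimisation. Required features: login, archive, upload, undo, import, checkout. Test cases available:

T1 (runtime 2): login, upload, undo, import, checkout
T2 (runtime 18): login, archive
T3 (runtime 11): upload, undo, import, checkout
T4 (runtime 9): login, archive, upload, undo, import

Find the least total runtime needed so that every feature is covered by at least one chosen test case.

11

T1, T4 cover every feature at runtime 2 + 9 = 11.
Any cover uses at least 2 test cases; among all covering selections none totals below 11.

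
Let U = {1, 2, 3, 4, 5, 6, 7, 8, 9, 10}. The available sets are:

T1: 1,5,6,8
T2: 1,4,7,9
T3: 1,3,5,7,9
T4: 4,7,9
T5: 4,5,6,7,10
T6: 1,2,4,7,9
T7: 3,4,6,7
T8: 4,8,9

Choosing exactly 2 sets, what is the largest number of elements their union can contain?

Choosing T1, T6 covers {1, 2, 4, 5, 6, 7, 8, 9} — 8 elements.
No choice of 2 sets does better; here 3, 10 are left uncovered.

8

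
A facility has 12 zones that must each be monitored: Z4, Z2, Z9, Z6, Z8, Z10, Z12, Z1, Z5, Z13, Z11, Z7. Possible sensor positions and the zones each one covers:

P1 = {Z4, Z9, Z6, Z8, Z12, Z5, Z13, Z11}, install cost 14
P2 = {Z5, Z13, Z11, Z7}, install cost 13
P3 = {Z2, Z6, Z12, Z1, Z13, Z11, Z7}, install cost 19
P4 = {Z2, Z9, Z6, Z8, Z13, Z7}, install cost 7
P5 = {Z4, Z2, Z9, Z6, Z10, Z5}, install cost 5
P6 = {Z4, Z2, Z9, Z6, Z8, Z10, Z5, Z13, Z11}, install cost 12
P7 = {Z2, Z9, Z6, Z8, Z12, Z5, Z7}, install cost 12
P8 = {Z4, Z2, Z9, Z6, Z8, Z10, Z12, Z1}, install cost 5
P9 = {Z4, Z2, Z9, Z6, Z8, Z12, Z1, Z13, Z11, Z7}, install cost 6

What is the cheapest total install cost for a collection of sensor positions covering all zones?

P5, P9 cover every zone at install cost 5 + 6 = 11.
Any cover uses at least 2 sensor positions; among all covering selections none totals below 11.

11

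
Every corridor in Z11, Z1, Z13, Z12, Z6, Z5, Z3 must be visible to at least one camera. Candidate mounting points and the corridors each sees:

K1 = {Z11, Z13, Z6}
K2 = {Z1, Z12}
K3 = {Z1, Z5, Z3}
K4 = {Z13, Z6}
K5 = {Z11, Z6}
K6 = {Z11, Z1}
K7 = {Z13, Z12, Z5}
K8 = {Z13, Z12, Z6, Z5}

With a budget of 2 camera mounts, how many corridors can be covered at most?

Choosing K1, K3 covers {Z11, Z1, Z13, Z6, Z5, Z3} — 6 corridors.
No choice of 2 camera mounts does better; here Z12 is left uncovered.

6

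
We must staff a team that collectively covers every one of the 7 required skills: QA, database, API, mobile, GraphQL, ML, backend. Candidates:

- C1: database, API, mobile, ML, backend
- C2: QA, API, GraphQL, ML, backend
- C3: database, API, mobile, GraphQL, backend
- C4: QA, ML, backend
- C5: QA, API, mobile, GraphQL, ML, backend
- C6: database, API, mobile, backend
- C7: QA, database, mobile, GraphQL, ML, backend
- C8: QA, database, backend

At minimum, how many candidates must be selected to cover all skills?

2

C1, C2 together cover {QA, database, API, mobile, GraphQL, ML, backend} — every skill.
No single candidate contains all 7 skills, so 2 is optimal.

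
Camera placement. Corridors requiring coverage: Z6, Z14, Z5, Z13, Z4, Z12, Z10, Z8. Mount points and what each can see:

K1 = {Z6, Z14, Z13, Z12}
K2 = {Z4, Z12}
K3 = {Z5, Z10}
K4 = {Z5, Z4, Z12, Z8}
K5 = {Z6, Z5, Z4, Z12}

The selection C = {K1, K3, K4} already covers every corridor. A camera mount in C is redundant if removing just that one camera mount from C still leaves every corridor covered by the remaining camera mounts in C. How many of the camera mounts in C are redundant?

0

Drop K1: Z6, Z14, Z13 uncovered — not redundant.
Drop K3: Z10 uncovered — not redundant.
Drop K4: Z4, Z8 uncovered — not redundant.
None of the camera mounts in C is redundant.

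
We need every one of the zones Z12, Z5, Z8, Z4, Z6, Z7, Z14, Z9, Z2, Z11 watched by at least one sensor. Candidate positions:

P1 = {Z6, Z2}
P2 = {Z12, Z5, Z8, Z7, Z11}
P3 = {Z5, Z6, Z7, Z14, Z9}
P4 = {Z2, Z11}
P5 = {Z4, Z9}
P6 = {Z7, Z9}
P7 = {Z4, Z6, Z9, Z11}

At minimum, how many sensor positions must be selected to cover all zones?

P1, P2, P3, P5 together cover {Z12, Z5, Z8, Z4, Z6, Z7, Z14, Z9, Z2, Z11} — every zone.
No 3 of the 7 sensor positions cover everything (all 35 triples fall short), so 4 is minimum.

4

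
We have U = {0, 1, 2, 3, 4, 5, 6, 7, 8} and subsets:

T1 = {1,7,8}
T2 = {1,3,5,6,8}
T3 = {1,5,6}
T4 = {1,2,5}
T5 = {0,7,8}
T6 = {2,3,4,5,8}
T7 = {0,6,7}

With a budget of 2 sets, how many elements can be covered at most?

8

Choosing T6, T7 covers {0, 2, 3, 4, 5, 6, 7, 8} — 8 elements.
No choice of 2 sets does better; here 1 is left uncovered.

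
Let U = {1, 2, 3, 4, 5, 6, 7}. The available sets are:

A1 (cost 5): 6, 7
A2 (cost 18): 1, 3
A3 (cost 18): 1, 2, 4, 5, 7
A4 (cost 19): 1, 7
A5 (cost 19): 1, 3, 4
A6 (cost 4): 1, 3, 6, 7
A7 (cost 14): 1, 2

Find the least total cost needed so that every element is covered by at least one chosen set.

22

A3, A6 cover every element at cost 18 + 4 = 22.
Any cover uses at least 2 sets; among all covering selections none totals below 22.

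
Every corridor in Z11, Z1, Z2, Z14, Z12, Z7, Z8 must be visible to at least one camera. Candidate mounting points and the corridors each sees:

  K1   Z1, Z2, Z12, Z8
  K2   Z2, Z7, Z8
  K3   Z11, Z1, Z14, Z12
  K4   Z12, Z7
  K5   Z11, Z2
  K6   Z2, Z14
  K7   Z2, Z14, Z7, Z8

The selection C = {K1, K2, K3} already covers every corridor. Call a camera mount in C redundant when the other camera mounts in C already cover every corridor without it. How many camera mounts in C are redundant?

1

Drop K1: the rest still cover every corridor — redundant.
Drop K2: Z7 uncovered — not redundant.
Drop K3: Z11, Z14 uncovered — not redundant.
1 redundant: K1.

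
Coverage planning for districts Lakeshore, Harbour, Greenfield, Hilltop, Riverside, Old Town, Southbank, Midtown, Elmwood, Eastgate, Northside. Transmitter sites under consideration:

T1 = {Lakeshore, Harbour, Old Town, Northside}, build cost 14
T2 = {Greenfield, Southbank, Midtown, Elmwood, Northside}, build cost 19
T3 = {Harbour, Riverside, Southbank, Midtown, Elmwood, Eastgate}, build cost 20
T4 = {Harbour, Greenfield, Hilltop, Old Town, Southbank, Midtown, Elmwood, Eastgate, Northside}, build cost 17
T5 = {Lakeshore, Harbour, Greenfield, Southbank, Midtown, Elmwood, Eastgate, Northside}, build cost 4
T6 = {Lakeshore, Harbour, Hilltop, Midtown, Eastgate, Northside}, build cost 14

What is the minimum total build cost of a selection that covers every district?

41

T3, T4, T5 cover every district at build cost 20 + 17 + 4 = 41.
Any cover uses at least 3 transmitter sites; among all covering selections none totals below 41.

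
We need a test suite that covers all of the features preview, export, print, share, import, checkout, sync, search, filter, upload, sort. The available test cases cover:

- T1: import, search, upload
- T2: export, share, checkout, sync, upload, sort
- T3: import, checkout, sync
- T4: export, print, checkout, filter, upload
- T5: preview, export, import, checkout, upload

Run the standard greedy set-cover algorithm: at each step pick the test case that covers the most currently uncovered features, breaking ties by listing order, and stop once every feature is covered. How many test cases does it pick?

4

Pick 1: T2 covers 6 new features (export, share, checkout, sync, upload, sort).
Pick 2: T1 covers 2 new features (import, search).
Pick 3: T4 covers 2 new features (print, filter).
Pick 4: T5 covers 1 new features (preview).
Greedy uses 4 test cases.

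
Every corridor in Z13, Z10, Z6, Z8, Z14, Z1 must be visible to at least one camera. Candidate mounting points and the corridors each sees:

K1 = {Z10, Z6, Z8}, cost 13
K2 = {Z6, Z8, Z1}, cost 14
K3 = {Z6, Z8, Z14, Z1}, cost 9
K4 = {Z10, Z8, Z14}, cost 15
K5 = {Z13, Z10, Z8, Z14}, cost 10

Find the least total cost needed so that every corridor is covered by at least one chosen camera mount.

K3, K5 cover every corridor at cost 9 + 10 = 19.
Any cover uses at least 2 camera mounts; among all covering selections none totals below 19.

19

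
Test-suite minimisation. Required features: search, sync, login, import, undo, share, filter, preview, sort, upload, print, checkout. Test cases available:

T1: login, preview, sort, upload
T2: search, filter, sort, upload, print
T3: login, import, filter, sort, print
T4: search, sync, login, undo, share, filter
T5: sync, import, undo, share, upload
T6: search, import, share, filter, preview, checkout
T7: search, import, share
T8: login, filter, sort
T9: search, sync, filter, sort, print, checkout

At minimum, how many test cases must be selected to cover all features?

T1, T5, T9 together cover {search, sync, login, import, undo, share, filter, preview, sort, upload, print, checkout} — every feature.
No 2 of the 9 test cases cover everything (all 36 pairs fall short), so 3 is minimum.
Greedy (largest uncovered first) would take T4, T1, T3, T6 — 4 test cases — but 3 suffice.

3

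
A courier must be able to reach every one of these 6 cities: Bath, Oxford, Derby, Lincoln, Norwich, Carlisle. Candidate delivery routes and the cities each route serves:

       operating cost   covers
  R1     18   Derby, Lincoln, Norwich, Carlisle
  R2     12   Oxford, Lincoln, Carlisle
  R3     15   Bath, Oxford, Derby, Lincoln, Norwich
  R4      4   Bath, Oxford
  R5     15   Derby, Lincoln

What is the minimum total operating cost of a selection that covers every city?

R1, R4 cover every city at operating cost 18 + 4 = 22.
Any cover uses at least 2 routes; among all covering selections none totals below 22.

22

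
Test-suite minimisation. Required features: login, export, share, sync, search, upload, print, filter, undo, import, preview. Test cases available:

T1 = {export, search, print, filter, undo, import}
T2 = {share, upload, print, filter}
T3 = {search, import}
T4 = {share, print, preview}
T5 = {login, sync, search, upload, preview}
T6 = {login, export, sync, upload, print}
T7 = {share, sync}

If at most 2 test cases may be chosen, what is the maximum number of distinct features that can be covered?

10

Choosing T1, T5 covers {login, export, sync, search, upload, print, filter, undo, import, preview} — 10 features.
No choice of 2 test cases does better; here share is left uncovered.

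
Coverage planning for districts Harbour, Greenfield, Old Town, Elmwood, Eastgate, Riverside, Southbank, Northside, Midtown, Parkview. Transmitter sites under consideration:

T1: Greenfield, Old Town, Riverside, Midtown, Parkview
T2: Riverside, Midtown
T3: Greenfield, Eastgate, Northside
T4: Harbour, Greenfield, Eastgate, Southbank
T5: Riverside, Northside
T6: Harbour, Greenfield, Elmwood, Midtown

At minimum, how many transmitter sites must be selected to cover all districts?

T1, T3, T4, T6 together cover {Harbour, Greenfield, Old Town, Elmwood, Eastgate, Riverside, Southbank, Northside, Midtown, Parkview} — every district.
No 3 of the 6 transmitter sites cover everything (all 20 triples fall short), so 4 is minimum.

4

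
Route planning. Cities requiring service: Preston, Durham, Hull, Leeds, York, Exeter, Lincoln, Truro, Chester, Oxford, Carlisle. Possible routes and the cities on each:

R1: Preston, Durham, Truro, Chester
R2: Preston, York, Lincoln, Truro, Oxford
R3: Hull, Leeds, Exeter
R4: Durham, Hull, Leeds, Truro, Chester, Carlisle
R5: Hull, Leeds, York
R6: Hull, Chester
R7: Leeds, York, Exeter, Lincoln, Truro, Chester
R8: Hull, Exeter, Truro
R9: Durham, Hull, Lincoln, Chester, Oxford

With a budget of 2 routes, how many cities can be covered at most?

10

Choosing R2, R4 covers {Preston, Durham, Hull, Leeds, York, Lincoln, Truro, Chester, Oxford, Carlisle} — 10 cities.
No choice of 2 routes does better; here Exeter is left uncovered.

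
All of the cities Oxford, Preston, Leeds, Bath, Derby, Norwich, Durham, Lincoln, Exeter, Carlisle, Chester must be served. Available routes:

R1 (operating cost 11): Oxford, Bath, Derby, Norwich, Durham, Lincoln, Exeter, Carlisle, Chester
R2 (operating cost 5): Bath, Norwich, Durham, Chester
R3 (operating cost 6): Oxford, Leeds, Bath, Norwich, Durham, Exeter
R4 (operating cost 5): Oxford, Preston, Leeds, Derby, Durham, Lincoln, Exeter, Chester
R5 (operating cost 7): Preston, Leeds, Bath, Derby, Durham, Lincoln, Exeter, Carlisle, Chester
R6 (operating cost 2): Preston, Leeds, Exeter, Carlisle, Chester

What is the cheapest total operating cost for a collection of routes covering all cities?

R2, R4, R6 cover every city at operating cost 5 + 5 + 2 = 12.
Any cover uses at least 2 routes; among all covering selections none totals below 12.

12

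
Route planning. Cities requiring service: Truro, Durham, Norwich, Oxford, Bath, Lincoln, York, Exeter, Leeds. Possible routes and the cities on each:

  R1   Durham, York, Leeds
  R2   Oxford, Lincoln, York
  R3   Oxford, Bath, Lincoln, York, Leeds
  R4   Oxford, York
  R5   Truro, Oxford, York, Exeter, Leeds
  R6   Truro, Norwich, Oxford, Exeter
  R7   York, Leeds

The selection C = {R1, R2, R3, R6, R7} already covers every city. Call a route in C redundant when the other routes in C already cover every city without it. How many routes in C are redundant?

Drop R1: Durham uncovered — not redundant.
Drop R2: the rest still cover every city — redundant.
Drop R3: Bath uncovered — not redundant.
Drop R6: Truro, Norwich, Exeter uncovered — not redundant.
Drop R7: the rest still cover every city — redundant.
2 redundant: R2, R7.

2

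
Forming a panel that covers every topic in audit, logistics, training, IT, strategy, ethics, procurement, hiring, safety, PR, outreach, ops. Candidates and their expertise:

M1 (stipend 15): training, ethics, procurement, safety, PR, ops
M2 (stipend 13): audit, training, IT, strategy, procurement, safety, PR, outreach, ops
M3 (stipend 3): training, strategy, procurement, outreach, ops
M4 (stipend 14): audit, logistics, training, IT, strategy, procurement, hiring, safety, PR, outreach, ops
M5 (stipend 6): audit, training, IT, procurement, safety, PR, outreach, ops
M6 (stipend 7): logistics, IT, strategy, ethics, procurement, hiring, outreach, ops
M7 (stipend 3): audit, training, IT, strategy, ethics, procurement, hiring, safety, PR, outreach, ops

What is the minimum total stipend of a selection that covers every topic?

10

M6, M7 cover every topic at stipend 7 + 3 = 10.
Any cover uses at least 2 members; among all covering selections none totals below 10.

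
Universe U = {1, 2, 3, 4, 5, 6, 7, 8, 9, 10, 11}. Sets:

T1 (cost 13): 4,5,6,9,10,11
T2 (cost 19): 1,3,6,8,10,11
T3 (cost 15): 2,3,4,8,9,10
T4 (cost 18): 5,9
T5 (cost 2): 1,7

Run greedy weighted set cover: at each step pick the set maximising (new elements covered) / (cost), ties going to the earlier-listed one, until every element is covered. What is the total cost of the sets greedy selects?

30

Pick 1: T5 adds 2 new (1, 7) at cost 2 (ratio 2/2).
Pick 2: T1 adds 6 new (4, 5, 6, 9, 10, 11) at cost 13 (ratio 6/13).
Pick 3: T3 adds 3 new (2, 3, 8) at cost 15 (ratio 3/15).
Greedy total cost: 2 + 13 + 15 = 30.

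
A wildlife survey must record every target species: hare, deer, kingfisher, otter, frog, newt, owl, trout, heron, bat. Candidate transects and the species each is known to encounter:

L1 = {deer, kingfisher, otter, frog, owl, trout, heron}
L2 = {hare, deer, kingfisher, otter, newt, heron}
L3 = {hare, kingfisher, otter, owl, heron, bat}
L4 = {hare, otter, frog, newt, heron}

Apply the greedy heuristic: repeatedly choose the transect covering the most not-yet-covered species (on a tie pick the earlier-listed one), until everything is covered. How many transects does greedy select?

3

Pick 1: L1 covers 7 new species (deer, kingfisher, otter, frog, owl, trout, heron).
Pick 2: L2 covers 2 new species (hare, newt).
Pick 3: L3 covers 1 new species (bat).
Greedy uses 3 transects.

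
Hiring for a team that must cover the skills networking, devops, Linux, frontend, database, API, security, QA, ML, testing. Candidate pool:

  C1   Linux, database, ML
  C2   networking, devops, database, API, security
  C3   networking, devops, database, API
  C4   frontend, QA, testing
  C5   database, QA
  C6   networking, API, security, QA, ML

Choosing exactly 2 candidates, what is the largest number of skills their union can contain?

Choosing C2, C4 covers {networking, devops, frontend, database, API, security, QA, testing} — 8 skills.
No choice of 2 candidates does better; here Linux, ML are left uncovered.

8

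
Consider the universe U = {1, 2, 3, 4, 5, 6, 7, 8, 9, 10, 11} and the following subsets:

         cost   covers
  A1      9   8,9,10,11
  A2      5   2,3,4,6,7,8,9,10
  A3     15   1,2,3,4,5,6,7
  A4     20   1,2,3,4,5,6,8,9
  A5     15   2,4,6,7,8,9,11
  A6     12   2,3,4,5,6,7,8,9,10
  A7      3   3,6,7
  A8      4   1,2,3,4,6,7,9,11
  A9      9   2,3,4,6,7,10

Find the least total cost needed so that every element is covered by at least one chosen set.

A6, A8 cover every element at cost 12 + 4 = 16.
Any cover uses at least 2 sets; among all covering selections none totals below 16.
Greedy by coverage-per-cost would pick A8, A2, A6 for 21 — worse than the optimum 16.

16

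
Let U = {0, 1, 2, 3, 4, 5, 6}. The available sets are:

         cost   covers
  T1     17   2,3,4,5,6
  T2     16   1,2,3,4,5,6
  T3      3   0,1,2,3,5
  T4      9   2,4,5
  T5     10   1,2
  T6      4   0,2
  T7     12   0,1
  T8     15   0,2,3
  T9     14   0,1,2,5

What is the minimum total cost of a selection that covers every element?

T2, T3 cover every element at cost 16 + 3 = 19.
Any cover uses at least 2 sets; among all covering selections none totals below 19.

19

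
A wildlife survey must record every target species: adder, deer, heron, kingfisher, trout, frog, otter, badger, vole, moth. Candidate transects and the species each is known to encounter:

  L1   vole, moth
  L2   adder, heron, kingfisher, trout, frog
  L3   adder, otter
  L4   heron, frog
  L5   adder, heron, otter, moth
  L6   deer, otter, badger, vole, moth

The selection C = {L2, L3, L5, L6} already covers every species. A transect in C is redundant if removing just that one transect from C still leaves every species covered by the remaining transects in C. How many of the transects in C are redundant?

2

Drop L2: kingfisher, trout, frog uncovered — not redundant.
Drop L3: the rest still cover every species — redundant.
Drop L5: the rest still cover every species — redundant.
Drop L6: deer, badger, vole uncovered — not redundant.
2 redundant: L3, L5.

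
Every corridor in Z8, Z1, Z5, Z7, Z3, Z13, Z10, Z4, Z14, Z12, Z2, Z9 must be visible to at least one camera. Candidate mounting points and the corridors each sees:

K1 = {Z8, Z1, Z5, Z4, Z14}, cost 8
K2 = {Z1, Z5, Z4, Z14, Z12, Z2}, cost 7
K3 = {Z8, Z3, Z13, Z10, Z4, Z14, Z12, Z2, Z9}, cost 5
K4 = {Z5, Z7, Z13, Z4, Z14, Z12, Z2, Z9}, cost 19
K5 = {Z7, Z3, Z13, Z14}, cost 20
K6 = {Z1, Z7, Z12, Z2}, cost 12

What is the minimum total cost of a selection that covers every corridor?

K2, K3, K6 cover every corridor at cost 7 + 5 + 12 = 24.
Any cover uses at least 3 camera mounts; among all covering selections none totals below 24.

24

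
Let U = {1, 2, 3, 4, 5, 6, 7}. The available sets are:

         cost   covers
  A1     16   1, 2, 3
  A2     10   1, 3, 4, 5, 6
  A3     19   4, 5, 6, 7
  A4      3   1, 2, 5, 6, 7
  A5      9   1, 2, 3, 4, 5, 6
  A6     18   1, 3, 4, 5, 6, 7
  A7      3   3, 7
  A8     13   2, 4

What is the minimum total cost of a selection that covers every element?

A4, A5 cover every element at cost 3 + 9 = 12.
Any cover uses at least 2 sets; among all covering selections none totals below 12.

12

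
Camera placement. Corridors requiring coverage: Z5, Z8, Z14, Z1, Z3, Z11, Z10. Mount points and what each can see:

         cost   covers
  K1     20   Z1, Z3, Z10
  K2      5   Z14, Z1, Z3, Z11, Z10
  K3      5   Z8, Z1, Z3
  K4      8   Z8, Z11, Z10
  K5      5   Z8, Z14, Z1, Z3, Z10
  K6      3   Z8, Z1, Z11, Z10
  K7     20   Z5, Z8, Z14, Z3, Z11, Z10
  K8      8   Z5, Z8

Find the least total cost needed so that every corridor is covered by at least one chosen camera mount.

K2, K8 cover every corridor at cost 5 + 8 = 13.
Any cover uses at least 2 camera mounts; among all covering selections none totals below 13.

13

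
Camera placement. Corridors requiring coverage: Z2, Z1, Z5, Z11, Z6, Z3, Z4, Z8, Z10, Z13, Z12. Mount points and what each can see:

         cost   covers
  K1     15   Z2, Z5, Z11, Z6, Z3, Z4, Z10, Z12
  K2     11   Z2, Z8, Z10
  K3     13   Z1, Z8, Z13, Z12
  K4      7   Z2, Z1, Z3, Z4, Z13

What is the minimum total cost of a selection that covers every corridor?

K1, K3 cover every corridor at cost 15 + 13 = 28.
Any cover uses at least 2 camera mounts; among all covering selections none totals below 28.

28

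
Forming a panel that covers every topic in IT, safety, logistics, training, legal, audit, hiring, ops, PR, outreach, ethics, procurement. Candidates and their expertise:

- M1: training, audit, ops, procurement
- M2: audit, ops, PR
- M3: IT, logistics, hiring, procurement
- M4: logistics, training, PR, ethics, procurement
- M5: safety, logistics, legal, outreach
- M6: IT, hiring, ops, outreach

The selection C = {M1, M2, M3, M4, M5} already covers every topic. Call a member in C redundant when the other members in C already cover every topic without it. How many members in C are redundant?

Drop M1: the rest still cover every topic — redundant.
Drop M2: the rest still cover every topic — redundant.
Drop M3: IT, hiring uncovered — not redundant.
Drop M4: ethics uncovered — not redundant.
Drop M5: safety, legal, outreach uncovered — not redundant.
2 redundant: M1, M2.

2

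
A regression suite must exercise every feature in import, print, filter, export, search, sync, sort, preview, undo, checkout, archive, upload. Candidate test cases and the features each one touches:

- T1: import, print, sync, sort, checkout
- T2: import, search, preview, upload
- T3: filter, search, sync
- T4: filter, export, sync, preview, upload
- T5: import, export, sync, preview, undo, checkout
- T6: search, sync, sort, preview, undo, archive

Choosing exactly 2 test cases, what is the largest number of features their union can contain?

Choosing T1, T4 covers {import, print, filter, export, sync, sort, preview, checkout, upload} — 9 features.
No choice of 2 test cases does better; here search, undo, archive are left uncovered.

9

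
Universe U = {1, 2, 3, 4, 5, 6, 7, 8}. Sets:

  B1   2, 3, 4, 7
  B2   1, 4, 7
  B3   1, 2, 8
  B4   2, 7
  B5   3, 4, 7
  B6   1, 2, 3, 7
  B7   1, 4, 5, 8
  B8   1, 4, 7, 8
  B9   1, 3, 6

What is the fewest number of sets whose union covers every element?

3

B1, B7, B9 together cover {1, 2, 3, 4, 5, 6, 7, 8} — every element.
No 2 of the 9 sets cover everything (all 36 pairs fall short), so 3 is minimum.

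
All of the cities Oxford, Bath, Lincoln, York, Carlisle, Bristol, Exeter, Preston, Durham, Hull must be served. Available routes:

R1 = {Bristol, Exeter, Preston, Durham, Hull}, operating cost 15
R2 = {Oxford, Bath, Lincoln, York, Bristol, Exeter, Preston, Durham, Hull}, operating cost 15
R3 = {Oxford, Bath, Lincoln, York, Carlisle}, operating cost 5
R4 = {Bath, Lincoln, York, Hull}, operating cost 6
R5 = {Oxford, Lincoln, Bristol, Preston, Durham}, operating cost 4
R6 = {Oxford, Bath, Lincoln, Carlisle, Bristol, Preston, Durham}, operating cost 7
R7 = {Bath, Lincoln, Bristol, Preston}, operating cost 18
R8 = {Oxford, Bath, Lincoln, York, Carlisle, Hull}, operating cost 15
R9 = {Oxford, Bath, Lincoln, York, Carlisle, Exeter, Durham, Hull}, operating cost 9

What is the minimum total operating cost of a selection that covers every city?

R5, R9 cover every city at operating cost 4 + 9 = 13.
Any cover uses at least 2 routes; among all covering selections none totals below 13.
Greedy by coverage-per-operating cost would pick R5, R3, R9 for 18 — worse than the optimum 13.

13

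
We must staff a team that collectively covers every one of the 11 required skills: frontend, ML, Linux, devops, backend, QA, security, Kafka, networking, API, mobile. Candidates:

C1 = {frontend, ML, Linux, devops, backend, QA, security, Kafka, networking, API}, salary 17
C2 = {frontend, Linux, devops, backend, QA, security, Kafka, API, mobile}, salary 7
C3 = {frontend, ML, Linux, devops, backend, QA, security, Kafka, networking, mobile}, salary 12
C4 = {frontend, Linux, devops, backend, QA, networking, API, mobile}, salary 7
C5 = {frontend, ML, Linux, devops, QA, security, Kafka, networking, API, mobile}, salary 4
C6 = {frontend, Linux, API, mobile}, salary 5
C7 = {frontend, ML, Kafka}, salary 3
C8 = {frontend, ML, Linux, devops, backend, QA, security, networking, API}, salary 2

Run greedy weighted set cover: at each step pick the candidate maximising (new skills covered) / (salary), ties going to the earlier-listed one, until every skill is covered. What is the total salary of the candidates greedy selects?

6

Pick 1: C8 adds 9 new (frontend, ML, Linux, devops, backend, QA, security, networking, API) at salary 2 (ratio 9/2).
Pick 2: C5 adds 2 new (Kafka, mobile) at salary 4 (ratio 2/4).
Greedy total salary: 2 + 4 = 6.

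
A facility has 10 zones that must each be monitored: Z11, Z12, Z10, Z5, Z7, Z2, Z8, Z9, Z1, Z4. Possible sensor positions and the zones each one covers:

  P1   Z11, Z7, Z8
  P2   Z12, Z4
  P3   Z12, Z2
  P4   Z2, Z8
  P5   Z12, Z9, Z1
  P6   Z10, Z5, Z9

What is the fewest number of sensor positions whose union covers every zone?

5

P1, P2, P3, P5, P6 together cover {Z11, Z12, Z10, Z5, Z7, Z2, Z8, Z9, Z1, Z4} — every zone.
No 4 of the 6 sensor positions cover everything (all 15 size-4 selections fall short), so 5 is minimum.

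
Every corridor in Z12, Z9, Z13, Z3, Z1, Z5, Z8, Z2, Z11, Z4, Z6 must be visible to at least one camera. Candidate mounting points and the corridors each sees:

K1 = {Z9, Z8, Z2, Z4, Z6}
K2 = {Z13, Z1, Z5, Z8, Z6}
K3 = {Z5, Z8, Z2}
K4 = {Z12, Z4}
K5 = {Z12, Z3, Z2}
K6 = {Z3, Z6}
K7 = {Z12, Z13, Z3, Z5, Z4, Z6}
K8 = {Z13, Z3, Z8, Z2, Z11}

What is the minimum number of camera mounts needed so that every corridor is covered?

4

K1, K2, K4, K8 together cover {Z12, Z9, Z13, Z3, Z1, Z5, Z8, Z2, Z11, Z4, Z6} — every corridor.
No 3 of the 8 camera mounts cover everything (all 56 triples fall short), so 4 is minimum.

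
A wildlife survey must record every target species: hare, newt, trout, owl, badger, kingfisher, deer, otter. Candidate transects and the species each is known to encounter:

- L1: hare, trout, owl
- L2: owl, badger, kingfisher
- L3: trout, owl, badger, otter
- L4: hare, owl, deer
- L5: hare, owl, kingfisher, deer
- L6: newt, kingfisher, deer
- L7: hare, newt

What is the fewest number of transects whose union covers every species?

L1, L3, L6 together cover {hare, newt, trout, owl, badger, kingfisher, deer, otter} — every species.
No 2 of the 7 transects cover everything (all 21 pairs fall short), so 3 is minimum.

3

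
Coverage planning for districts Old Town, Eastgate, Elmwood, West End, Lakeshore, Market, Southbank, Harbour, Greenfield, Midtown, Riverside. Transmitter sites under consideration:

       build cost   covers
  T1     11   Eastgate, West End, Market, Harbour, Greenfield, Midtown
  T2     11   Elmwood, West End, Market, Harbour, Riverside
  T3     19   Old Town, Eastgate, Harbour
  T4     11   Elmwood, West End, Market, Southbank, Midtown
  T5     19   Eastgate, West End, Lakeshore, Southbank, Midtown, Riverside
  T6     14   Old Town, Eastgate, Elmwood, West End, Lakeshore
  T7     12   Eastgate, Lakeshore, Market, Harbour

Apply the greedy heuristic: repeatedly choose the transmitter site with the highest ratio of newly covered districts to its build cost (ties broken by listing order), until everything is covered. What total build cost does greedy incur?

Pick 1: T1 adds 6 new (Eastgate, West End, Market, Harbour, Greenfield, Midtown) at build cost 11 (ratio 6/11).
Pick 2: T6 adds 3 new (Old Town, Elmwood, Lakeshore) at build cost 14 (ratio 3/14).
Pick 3: T5 adds 2 new (Southbank, Riverside) at build cost 19 (ratio 2/19).
Greedy total build cost: 11 + 14 + 19 = 44.

44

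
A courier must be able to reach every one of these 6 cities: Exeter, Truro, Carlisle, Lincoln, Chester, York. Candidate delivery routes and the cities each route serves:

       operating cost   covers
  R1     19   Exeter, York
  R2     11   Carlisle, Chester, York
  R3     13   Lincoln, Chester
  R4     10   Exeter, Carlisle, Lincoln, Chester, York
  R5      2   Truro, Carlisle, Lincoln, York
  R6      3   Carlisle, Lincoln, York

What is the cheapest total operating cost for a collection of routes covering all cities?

12

R4, R5 cover every city at operating cost 10 + 2 = 12.
Any cover uses at least 2 routes; among all covering selections none totals below 12.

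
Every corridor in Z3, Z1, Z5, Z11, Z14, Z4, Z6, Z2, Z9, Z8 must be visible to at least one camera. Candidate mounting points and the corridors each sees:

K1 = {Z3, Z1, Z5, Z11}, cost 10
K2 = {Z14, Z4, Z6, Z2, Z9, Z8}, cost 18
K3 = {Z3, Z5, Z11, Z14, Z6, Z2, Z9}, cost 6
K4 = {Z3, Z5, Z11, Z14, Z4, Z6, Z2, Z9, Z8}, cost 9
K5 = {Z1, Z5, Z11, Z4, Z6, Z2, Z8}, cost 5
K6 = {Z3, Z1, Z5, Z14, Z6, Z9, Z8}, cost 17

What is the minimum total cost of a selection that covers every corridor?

K3, K5 cover every corridor at cost 6 + 5 = 11.
Any cover uses at least 2 camera mounts; among all covering selections none totals below 11.

11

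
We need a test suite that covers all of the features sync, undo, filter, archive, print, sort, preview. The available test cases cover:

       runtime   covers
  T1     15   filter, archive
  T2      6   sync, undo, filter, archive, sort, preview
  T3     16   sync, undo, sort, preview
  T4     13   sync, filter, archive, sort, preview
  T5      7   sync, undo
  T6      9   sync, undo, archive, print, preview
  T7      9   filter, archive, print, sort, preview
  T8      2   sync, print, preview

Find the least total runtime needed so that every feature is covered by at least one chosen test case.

T2, T8 cover every feature at runtime 6 + 2 = 8.
Any cover uses at least 2 test cases; among all covering selections none totals below 8.

8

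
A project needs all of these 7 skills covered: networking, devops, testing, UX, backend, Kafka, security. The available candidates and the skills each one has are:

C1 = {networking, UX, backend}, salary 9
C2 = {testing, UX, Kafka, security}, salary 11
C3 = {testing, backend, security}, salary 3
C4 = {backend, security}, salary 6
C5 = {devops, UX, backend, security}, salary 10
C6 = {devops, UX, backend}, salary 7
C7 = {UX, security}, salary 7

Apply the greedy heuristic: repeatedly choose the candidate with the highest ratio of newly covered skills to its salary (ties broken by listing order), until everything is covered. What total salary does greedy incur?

30

Pick 1: C3 adds 3 new (testing, backend, security) at salary 3 (ratio 3/3).
Pick 2: C6 adds 2 new (devops, UX) at salary 7 (ratio 2/7).
Pick 3: C1 adds 1 new (networking) at salary 9 (ratio 1/9).
Pick 4: C2 adds 1 new (Kafka) at salary 11 (ratio 1/11).
Greedy total salary: 3 + 7 + 9 + 11 = 30. (The true optimum is 27, so greedy overshoots here.)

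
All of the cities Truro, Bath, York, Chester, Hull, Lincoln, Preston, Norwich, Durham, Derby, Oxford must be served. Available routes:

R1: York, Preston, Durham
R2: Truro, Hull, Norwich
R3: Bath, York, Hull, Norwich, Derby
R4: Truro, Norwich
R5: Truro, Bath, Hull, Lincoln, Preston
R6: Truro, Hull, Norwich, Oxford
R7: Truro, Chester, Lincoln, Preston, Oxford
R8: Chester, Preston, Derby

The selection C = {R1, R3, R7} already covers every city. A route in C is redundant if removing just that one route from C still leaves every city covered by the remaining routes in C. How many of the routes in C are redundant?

Drop R1: Durham uncovered — not redundant.
Drop R3: Bath, Hull, Norwich, Derby uncovered — not redundant.
Drop R7: Truro, Chester, Lincoln, Oxford uncovered — not redundant.
None of the routes in C is redundant.

0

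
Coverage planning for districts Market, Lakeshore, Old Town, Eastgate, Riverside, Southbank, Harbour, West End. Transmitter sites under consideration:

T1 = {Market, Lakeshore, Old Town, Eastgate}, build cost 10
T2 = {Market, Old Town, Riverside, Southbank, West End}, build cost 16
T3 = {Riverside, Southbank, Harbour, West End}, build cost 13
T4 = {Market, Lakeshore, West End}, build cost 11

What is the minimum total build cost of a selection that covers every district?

23

T1, T3 cover every district at build cost 10 + 13 = 23.
Any cover uses at least 2 transmitter sites; among all covering selections none totals below 23.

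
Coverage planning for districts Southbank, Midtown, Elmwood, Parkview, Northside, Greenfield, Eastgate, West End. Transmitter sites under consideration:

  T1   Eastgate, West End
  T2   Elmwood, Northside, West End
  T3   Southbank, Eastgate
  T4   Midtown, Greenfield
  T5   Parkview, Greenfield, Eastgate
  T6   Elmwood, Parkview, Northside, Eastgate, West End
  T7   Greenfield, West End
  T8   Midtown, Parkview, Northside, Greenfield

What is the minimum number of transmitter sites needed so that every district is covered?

T2, T3, T8 together cover {Southbank, Midtown, Elmwood, Parkview, Northside, Greenfield, Eastgate, West End} — every district.
No 2 of the 8 transmitter sites cover everything (all 28 pairs fall short), so 3 is minimum.

3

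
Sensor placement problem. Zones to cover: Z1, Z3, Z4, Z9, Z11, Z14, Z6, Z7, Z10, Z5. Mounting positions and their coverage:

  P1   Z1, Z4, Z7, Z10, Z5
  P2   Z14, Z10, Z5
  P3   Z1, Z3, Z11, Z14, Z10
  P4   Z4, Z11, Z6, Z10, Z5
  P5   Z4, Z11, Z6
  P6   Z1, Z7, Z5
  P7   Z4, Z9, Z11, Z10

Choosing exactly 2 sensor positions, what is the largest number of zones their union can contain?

8

Choosing P1, P3 covers {Z1, Z3, Z4, Z11, Z14, Z7, Z10, Z5} — 8 zones.
No choice of 2 sensor positions does better; here Z9, Z6 are left uncovered.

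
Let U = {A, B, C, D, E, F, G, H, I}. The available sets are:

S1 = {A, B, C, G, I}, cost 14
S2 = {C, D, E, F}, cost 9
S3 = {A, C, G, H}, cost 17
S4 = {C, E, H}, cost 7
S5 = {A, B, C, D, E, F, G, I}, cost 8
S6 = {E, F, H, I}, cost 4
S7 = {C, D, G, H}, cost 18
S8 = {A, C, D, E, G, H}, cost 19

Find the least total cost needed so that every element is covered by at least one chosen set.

S5, S6 cover every element at cost 8 + 4 = 12.
Any cover uses at least 2 sets; among all covering selections none totals below 12.

12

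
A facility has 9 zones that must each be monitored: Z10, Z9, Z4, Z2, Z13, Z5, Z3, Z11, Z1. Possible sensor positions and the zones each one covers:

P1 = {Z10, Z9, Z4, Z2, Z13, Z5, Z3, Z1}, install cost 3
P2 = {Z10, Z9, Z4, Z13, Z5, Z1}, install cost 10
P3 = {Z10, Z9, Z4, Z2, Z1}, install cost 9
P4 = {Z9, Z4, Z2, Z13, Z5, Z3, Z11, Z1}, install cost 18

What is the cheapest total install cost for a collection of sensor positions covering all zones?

P1, P4 cover every zone at install cost 3 + 18 = 21.
Any cover uses at least 2 sensor positions; among all covering selections none totals below 21.

21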